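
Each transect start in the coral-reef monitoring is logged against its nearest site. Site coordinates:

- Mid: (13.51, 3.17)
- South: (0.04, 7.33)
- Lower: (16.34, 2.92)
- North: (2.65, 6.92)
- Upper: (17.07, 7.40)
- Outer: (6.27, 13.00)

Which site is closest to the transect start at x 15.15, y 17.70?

Outer

Squared distances to each site:
Mid: 213.810; South: 335.849; Lower: 219.864; North: 272.458; Upper: 109.776; Outer: 100.944.
Minimum at Outer.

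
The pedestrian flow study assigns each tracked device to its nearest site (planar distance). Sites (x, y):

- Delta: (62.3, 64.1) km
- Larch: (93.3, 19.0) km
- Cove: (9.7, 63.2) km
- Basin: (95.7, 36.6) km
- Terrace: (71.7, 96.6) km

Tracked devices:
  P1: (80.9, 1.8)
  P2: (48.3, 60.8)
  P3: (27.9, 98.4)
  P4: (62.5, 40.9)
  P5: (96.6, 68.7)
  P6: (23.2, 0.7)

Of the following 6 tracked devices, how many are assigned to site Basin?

P1 → Larch
P2 → Delta
P3 → Cove
P4 → Delta
P5 → Basin
P6 → Cove
1 of the 6 goes to Basin.

1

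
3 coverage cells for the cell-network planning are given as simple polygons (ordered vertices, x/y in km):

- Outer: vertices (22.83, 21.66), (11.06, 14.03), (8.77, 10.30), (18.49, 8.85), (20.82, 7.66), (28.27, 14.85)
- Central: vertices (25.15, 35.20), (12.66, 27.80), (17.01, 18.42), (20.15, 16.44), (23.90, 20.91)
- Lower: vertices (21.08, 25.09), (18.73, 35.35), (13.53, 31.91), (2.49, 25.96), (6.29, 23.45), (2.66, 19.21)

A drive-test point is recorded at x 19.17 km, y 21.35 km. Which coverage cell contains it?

Central

Cast a ray rightward from (19.17, 21.35). For each polygon, the edges (by vertex number in listed order) whose endpoints lie on opposite sides of y = 21.35, where each meets that height, and whether that is right or left of the point:
Outer: 1–2 at x≈22.352 (right), 6–1 at x≈23.078 (right) → 2 crossings.
Central: 2–3 at x≈15.651 (left), 5–1 at x≈23.938 (right) → 1 crossing.
Lower: 5–6 at x≈4.492 (left), 6–1 at x≈9.364 (left) → 0 crossings.
Only Central has an odd count, so the point is inside Central.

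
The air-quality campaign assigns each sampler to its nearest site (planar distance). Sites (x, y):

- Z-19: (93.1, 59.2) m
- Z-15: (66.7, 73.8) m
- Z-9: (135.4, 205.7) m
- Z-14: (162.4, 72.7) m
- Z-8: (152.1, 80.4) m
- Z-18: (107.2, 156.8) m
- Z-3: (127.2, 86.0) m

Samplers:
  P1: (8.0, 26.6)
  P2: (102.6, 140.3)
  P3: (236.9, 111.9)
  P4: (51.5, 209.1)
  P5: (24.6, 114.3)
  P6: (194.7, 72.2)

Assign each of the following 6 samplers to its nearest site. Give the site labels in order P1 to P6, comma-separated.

Z-15, Z-18, Z-14, Z-18, Z-15, Z-14

P1 → Z-15 (d²=5673.53)
P2 → Z-18 (d²=293.41)
P3 → Z-14 (d²=7086.89)
P4 → Z-18 (d²=5837.78)
P5 → Z-15 (d²=3412.66)
P6 → Z-14 (d²=1043.54)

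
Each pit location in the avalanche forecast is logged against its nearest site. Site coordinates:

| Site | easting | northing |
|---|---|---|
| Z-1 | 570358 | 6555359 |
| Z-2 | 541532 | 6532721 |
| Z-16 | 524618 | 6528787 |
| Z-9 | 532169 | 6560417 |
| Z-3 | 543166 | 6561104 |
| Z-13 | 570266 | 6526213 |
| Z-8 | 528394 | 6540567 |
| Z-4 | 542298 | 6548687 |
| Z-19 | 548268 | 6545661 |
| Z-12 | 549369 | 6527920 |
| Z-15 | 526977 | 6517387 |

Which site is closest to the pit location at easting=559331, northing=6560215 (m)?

Z-1

Squared distances to each site:
Z-1: 145175465.000; Z-2: 1072724437.000; Z-16: 2192711553.000; Z-9: 737815048.000; Z-3: 262097546.000; Z-13: 1275710229.000; Z-8: 1343141873.000; Z-4: 423017873.000; Z-19: 334208885.000; Z-12: 1142208469.000; Z-15: 2881018900.000.
Minimum at Z-1.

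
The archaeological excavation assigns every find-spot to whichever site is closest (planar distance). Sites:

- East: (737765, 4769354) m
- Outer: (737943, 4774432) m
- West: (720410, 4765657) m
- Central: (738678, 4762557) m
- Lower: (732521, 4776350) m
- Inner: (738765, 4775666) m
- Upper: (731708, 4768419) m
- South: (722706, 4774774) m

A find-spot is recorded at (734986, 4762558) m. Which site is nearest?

Central

Squared distances to each site:
East: 53908457.000; Outer: 149735725.000; West: 222063577.000; Central: 13630865.000; Lower: 196295489.000; Inner: 186100505.000; Upper: 45096605.000; South: 300029056.000.
Minimum at Central.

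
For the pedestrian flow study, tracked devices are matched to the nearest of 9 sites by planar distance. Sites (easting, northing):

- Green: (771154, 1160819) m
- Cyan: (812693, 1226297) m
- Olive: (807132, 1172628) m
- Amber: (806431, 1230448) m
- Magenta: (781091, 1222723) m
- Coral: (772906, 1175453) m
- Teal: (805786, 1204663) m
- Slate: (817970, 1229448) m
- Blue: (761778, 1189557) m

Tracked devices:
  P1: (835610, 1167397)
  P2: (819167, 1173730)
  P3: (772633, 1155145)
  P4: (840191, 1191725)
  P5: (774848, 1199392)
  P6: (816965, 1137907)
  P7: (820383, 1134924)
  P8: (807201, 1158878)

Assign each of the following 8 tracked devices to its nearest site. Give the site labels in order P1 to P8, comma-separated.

Olive, Olive, Green, Teal, Blue, Olive, Olive, Olive

P1 → Olive (d²=838359845.00)
P2 → Olive (d²=146055629.00)
P3 → Green (d²=34381717.00)
P4 → Teal (d²=1351095869.00)
P5 → Blue (d²=267552125.00)
P6 → Olive (d²=1302235730.00)
P7 → Olive (d²=1597180617.00)
P8 → Olive (d²=189067261.00)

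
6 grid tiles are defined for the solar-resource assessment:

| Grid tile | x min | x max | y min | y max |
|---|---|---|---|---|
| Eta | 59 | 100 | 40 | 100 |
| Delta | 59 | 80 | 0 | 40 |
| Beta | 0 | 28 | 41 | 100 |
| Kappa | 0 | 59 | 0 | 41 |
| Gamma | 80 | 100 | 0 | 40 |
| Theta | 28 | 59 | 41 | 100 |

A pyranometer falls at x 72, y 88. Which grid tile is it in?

The point has x = 72 and y = 88.
Only Eta satisfies 59 ≤ x ≤ 100 and 40 ≤ y ≤ 100.

Eta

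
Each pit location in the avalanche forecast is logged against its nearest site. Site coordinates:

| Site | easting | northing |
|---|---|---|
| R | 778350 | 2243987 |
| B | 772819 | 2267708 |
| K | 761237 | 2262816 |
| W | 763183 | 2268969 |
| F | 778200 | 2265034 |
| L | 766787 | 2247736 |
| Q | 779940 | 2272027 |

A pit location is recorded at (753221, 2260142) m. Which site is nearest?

K

Squared distances to each site:
R: 892450666.000; B: 441325960.000; K: 71406532.000; W: 177157373.000; F: 647882105.000; L: 337945192.000; Q: 855158186.000.
Minimum at K.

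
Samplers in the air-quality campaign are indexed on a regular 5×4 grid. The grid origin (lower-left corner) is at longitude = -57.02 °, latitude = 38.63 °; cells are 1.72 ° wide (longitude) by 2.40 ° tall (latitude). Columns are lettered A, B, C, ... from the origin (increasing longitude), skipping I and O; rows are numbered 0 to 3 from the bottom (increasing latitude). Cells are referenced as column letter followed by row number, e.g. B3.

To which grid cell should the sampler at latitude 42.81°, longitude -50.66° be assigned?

D1

Column index: ⌊(-50.66 − -57.02) / 1.72⌋ = ⌊3.698⌋ = 3 → column D
Row offset from origin: ⌊(42.81 − 38.63) / 2.40⌋ = ⌊1.742⌋ = 1 → row 1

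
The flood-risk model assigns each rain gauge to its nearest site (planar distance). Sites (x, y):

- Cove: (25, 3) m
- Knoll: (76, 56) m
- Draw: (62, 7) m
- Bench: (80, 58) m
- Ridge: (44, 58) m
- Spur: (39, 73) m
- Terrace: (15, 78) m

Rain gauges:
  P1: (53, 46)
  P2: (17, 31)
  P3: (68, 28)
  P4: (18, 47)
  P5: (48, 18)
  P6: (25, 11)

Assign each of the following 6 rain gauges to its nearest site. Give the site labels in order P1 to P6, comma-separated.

P1 → Ridge (d²=225.00)
P2 → Cove (d²=848.00)
P3 → Draw (d²=477.00)
P4 → Ridge (d²=797.00)
P5 → Draw (d²=317.00)
P6 → Cove (d²=64.00)

Ridge, Cove, Draw, Ridge, Draw, Cove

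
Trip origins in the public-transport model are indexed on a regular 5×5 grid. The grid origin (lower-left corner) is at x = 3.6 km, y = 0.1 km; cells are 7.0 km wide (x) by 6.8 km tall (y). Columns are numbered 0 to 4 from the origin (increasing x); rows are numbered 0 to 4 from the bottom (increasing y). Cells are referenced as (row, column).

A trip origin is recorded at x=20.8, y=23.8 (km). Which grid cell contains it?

Column index: ⌊(20.8 − 3.6) / 7.0⌋ = ⌊2.457⌋ = 2
Row offset from origin: ⌊(23.8 − 0.1) / 6.8⌋ = ⌊3.485⌋ = 3 → row 3

(3, 2)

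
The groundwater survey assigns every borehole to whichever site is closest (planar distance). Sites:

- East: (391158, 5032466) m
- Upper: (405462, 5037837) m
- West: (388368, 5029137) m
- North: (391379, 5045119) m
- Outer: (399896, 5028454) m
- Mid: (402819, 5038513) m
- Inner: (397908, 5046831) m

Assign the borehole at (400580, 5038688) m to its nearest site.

Mid

Squared distances to each site:
East: 127487368.000; Upper: 24558125.000; West: 240354545.000; North: 126016162.000; Outer: 105202612.000; Mid: 5043746.000; Inner: 73448033.000.
Minimum at Mid.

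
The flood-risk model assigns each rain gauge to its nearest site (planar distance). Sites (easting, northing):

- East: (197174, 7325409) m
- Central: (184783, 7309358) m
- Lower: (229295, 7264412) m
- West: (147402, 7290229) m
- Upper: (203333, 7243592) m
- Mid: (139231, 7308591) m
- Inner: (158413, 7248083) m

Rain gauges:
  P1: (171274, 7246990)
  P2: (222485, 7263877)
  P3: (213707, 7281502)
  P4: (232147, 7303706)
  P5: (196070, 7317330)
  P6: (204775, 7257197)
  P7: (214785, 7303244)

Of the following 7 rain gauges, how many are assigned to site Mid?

0

P1 → Inner
P2 → Lower
P3 → Lower
P4 → Lower
P5 → East
P6 → Upper
P7 → East
0 of the 7 go to Mid.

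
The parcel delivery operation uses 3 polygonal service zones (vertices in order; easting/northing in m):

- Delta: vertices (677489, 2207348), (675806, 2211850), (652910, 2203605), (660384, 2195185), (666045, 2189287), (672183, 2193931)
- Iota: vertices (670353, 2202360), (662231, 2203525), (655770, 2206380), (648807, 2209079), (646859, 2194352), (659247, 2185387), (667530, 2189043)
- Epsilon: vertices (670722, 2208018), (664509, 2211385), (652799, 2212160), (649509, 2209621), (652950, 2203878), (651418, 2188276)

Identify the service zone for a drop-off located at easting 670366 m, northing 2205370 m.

Delta

Cast a ray rightward from (670366, 2205370). For each polygon, the edges (by vertex number in listed order) whose endpoints lie on opposite sides of northing = 2205370, where each meets that height, and whether that is right or left of the point:
Delta: 2–3 at easting≈657811.3 (left), 6–1 at easting≈676706.8 (right) → 1 crossing.
Iota: 2–3 at easting≈658055.7 (left), 4–5 at easting≈648316.4 (left) → 0 crossings.
Epsilon: 4–5 at easting≈652056.0 (left), 6–1 at easting≈668132.7 (left) → 0 crossings.
Only Delta has an odd count, so the point is inside Delta.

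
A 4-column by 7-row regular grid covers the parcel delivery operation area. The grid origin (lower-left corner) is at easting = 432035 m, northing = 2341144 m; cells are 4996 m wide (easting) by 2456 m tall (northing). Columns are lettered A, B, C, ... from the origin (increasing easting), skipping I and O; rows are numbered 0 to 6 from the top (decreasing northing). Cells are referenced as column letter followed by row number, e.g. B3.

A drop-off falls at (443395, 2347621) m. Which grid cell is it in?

C4

Column index: ⌊(443395 − 432035) / 4996⌋ = ⌊2.274⌋ = 2 → column C
Row offset from origin: ⌊(2347621 − 2341144) / 2456⌋ = ⌊2.637⌋ = 2 → row 4 (counted from top)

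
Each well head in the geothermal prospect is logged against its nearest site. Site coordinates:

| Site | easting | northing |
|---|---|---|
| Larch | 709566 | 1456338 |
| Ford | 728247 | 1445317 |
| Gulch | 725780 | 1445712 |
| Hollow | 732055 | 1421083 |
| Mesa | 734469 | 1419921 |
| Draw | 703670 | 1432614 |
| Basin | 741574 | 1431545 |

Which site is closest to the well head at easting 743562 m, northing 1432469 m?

Squared distances to each site:
Larch: 1725457177.000; Ford: 399620329.000; Gulch: 491576573.000; Hollow: 262052045.000; Mesa: 240134953.000; Draw: 1591392689.000; Basin: 4805920.000.
Minimum at Basin.

Basin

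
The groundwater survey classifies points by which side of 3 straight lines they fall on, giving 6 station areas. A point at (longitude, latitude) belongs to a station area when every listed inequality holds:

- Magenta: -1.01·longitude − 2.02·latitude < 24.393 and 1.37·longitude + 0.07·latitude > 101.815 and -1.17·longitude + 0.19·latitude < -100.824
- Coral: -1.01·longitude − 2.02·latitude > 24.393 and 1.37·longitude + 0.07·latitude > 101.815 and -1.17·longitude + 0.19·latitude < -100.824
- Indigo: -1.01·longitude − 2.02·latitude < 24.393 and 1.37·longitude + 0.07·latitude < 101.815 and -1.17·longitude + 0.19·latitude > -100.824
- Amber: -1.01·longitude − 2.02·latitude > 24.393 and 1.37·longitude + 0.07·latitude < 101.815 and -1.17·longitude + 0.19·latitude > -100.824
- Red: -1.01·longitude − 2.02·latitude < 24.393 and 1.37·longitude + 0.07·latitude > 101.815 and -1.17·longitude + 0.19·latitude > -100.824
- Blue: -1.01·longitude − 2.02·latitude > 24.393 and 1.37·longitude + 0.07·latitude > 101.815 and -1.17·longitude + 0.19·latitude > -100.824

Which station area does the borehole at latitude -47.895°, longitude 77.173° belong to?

Red

-1.01·77.173 − 2.02·-47.895 = 18.803, which is < 24.393
1.37·77.173 + 0.07·-47.895 = 102.374, which is > 101.815
-1.17·77.173 + 0.19·-47.895 = -99.392, which is > -100.824
This sign pattern matches Red.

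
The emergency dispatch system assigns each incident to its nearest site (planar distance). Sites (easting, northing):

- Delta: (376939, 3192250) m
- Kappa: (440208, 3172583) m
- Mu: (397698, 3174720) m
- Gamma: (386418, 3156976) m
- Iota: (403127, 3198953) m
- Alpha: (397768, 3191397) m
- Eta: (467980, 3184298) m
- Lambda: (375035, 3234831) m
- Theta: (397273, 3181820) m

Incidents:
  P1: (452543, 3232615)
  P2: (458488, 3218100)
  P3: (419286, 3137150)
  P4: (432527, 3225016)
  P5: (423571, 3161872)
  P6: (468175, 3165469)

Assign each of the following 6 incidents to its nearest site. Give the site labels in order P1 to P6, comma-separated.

P1 → Eta (d²=2572833458.00)
P2 → Eta (d²=1232673268.00)
P3 → Gamma (d²=1473375700.00)
P4 → Iota (d²=1543639969.00)
P5 → Kappa (d²=391515290.00)
P6 → Eta (d²=354569266.00)

Eta, Eta, Gamma, Iota, Kappa, Eta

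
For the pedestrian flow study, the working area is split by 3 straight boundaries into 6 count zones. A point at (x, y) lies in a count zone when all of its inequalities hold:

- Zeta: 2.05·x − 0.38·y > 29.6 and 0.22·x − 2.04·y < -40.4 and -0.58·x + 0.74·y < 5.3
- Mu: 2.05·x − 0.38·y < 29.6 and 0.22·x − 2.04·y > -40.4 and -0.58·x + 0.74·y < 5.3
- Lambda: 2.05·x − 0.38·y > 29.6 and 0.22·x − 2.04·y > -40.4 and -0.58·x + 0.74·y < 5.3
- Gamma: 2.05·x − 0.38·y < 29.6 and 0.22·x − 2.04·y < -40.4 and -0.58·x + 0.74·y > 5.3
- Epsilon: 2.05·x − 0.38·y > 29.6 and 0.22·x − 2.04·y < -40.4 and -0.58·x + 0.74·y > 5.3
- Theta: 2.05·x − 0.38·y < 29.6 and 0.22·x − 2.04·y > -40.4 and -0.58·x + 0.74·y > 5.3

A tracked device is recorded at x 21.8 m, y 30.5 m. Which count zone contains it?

Epsilon

2.05·21.8 − 0.38·30.5 = 33.100, which is > 29.6
0.22·21.8 − 2.04·30.5 = -57.424, which is < -40.4
-0.58·21.8 + 0.74·30.5 = 9.926, which is > 5.3
This sign pattern matches Epsilon.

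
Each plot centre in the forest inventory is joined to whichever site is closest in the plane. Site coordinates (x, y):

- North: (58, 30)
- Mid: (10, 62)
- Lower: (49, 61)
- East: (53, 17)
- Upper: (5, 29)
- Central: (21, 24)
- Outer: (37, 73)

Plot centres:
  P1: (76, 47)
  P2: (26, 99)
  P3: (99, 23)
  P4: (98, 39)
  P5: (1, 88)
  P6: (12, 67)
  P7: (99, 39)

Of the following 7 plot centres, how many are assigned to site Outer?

1

P1 → North
P2 → Outer
P3 → North
P4 → North
P5 → Mid
P6 → Mid
P7 → North
1 of the 7 goes to Outer.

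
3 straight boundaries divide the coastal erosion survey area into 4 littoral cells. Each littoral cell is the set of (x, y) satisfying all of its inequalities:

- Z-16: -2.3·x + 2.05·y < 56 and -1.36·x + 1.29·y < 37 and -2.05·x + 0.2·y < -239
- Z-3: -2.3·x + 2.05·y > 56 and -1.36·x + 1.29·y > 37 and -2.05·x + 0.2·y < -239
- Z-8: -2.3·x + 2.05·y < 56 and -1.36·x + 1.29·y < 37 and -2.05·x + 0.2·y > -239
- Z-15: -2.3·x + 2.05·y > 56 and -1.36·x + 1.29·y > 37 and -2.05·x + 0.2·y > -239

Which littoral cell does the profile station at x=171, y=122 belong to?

Z-16

-2.3·171 + 2.05·122 = -143.200, which is < 56
-1.36·171 + 1.29·122 = -75.180, which is < 37
-2.05·171 + 0.2·122 = -326.150, which is < -239
This sign pattern matches Z-16.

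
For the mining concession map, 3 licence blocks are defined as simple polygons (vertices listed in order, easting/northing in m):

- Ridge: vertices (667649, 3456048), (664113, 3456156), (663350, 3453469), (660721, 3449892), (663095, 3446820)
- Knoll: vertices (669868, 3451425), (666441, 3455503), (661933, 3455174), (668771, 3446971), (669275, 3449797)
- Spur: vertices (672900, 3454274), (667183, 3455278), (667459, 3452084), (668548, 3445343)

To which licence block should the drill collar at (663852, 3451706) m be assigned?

Ridge

Cast a ray rightward from (663852, 3451706). For each polygon, the edges (by vertex number in listed order) whose endpoints lie on opposite sides of northing = 3451706, where each meets that height, and whether that is right or left of the point:
Ridge: 3–4 at easting≈662054.2 (left), 5–1 at easting≈665506.2 (right) → 1 crossing.
Knoll: 1–2 at easting≈669631.9 (right), 3–4 at easting≈664823.9 (right) → 2 crossings.
Spur: 3–4 at easting≈667520.1 (right), 4–1 at easting≈671648.6 (right) → 2 crossings.
Only Ridge has an odd count, so the point is inside Ridge.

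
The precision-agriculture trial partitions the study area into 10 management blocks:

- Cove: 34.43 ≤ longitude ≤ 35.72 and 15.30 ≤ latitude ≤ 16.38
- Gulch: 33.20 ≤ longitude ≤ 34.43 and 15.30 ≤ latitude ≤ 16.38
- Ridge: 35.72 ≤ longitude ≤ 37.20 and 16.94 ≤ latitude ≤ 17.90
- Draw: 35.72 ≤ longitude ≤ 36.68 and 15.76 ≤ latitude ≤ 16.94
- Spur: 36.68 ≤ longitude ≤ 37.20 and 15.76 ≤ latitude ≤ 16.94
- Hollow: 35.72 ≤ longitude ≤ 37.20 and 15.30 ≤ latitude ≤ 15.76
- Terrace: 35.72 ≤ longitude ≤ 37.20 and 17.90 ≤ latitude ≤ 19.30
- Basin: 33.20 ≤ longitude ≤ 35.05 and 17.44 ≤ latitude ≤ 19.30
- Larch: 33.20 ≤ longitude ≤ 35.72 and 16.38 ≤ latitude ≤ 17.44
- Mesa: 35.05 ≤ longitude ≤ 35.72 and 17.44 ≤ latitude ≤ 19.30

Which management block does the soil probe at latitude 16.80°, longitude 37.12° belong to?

Spur

The point has longitude = 37.12 and latitude = 16.80.
Only Spur satisfies 36.68 ≤ longitude ≤ 37.20 and 15.76 ≤ latitude ≤ 16.94.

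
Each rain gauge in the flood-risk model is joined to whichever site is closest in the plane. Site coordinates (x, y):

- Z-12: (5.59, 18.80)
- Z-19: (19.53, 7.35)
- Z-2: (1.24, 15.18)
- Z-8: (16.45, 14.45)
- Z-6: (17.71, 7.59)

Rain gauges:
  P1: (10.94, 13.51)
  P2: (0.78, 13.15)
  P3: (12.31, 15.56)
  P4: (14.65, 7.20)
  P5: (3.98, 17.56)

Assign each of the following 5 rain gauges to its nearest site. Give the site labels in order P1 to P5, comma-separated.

P1 → Z-8 (d²=31.24)
P2 → Z-2 (d²=4.33)
P3 → Z-8 (d²=18.37)
P4 → Z-6 (d²=9.52)
P5 → Z-12 (d²=4.13)

Z-8, Z-2, Z-8, Z-6, Z-12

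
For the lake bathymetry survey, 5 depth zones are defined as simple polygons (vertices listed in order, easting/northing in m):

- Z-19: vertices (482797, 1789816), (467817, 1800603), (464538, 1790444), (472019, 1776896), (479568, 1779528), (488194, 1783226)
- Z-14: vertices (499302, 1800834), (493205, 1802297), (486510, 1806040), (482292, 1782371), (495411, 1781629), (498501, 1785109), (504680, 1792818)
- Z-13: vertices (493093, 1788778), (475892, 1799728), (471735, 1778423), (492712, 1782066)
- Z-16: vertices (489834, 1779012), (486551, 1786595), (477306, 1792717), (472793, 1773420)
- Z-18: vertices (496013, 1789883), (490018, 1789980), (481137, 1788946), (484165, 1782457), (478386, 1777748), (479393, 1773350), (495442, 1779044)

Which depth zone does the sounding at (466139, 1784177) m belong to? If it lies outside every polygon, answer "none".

Cast a ray rightward from (466139, 1784177). For each polygon, the edges (by vertex number in listed order) whose endpoints lie on opposite sides of northing = 1784177, where each meets that height, and whether that is right or left of the point:
Z-19: 3–4 at easting≈467998.5 (right), 6–1 at easting≈487415.2 (right) → 2 crossings.
Z-14: 3–4 at easting≈482613.8 (right), 5–6 at easting≈497673.4 (right) → 2 crossings.
Z-13: 2–3 at easting≈472857.7 (right), 4–1 at easting≈492831.8 (right) → 2 crossings.
Z-16: 1–2 at easting≈487597.9 (right), 3–4 at easting≈475308.7 (right) → 2 crossings.
Z-18: 3–4 at easting≈483362.4 (right), 7–1 at easting≈495712.4 (right) → 2 crossings.
All counts are even, so the point lies outside every listed polygon.

none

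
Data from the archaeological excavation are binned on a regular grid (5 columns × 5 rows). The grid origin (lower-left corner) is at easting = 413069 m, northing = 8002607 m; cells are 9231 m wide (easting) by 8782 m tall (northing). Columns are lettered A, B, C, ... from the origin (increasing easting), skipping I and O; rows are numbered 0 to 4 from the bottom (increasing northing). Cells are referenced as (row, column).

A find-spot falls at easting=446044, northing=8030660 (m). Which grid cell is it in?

(3, D)

Column index: ⌊(446044 − 413069) / 9231⌋ = ⌊3.572⌋ = 3 → column D
Row offset from origin: ⌊(8030660 − 8002607) / 8782⌋ = ⌊3.194⌋ = 3 → row 3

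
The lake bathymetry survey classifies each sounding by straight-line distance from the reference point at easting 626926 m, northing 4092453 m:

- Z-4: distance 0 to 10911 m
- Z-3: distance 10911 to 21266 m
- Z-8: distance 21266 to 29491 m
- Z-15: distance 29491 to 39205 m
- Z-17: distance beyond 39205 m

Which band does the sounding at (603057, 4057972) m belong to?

Z-17

Distance = √((603057−626926)² + (4057972−4092453)²) = √(569729161.000 + 1188939361.000) = 41936.482 m.
39205 ≤ 41936.482 < ∞ → Z-17.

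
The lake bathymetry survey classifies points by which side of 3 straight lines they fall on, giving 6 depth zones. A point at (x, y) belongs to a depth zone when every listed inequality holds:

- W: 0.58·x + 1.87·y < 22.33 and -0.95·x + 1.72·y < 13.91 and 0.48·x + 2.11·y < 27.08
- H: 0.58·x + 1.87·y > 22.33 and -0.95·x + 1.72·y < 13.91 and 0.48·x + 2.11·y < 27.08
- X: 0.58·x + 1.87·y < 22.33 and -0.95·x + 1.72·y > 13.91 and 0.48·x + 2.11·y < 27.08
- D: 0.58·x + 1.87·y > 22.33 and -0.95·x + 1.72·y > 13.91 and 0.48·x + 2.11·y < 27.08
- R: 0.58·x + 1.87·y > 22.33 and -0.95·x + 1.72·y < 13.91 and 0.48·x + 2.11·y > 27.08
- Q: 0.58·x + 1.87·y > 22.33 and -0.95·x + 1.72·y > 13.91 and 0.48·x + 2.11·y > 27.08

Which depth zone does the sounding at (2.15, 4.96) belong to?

0.58·2.15 + 1.87·4.96 = 10.522, which is < 22.33
-0.95·2.15 + 1.72·4.96 = 6.489, which is < 13.91
0.48·2.15 + 2.11·4.96 = 11.498, which is < 27.08
This sign pattern matches W.

W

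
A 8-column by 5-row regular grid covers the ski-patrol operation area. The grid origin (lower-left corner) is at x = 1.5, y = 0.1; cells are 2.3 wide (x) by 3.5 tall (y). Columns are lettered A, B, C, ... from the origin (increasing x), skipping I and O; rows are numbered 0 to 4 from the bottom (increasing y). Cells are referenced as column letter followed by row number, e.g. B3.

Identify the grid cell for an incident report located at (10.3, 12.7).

Column index: ⌊(10.3 − 1.5) / 2.3⌋ = ⌊3.826⌋ = 3 → column D
Row offset from origin: ⌊(12.7 − 0.1) / 3.5⌋ = ⌊3.600⌋ = 3 → row 3

D3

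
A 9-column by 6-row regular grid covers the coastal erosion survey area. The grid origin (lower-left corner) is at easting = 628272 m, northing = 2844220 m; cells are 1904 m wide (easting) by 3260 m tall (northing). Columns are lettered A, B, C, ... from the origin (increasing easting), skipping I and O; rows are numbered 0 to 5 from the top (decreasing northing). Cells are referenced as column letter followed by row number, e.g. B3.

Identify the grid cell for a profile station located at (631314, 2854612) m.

B2

Column index: ⌊(631314 − 628272) / 1904⌋ = ⌊1.598⌋ = 1 → column B
Row offset from origin: ⌊(2854612 − 2844220) / 3260⌋ = ⌊3.188⌋ = 3 → row 2 (counted from top)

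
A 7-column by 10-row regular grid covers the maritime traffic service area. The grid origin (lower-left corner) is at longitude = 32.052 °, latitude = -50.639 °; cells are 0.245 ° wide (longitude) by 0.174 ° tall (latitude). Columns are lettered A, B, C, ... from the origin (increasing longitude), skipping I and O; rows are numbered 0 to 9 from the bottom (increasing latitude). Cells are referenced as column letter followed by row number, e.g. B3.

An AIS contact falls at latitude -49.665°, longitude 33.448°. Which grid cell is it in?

F5

Column index: ⌊(33.448 − 32.052) / 0.245⌋ = ⌊5.698⌋ = 5 → column F
Row offset from origin: ⌊(-49.665 − -50.639) / 0.174⌋ = ⌊5.598⌋ = 5 → row 5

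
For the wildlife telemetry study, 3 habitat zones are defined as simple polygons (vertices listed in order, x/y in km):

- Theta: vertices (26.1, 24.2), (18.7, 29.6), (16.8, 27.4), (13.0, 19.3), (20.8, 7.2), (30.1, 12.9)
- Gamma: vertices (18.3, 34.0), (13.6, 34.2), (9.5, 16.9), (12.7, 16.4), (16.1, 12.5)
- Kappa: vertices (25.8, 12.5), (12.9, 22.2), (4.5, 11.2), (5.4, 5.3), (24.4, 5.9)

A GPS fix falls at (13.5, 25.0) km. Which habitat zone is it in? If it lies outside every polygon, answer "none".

Gamma

Cast a ray rightward from (13.5, 25.0). For each polygon, the edges (by vertex number in listed order) whose endpoints lie on opposite sides of y = 25.0, where each meets that height, and whether that is right or left of the point:
Theta: 1–2 at x≈25.00 (right), 3–4 at x≈15.67 (right) → 2 crossings.
Gamma: 2–3 at x≈11.42 (left), 5–1 at x≈17.38 (right) → 1 crossing.
Kappa: no edge straddles that height → 0 crossings.
Only Gamma has an odd count, so the point is inside Gamma.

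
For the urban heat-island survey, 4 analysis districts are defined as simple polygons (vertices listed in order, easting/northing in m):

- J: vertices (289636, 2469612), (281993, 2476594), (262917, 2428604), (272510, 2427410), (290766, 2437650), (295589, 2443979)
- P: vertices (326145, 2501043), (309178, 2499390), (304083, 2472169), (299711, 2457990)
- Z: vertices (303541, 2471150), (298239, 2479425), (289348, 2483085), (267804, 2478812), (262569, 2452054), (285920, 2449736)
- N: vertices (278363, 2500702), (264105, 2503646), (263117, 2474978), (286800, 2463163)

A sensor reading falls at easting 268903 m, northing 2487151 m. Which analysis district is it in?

Cast a ray rightward from (268903, 2487151). For each polygon, the edges (by vertex number in listed order) whose endpoints lie on opposite sides of northing = 2487151, where each meets that height, and whether that is right or left of the point:
J: no edge straddles that height → 0 crossings.
P: 2–3 at easting≈306887.2 (right), 4–1 at easting≈317615.5 (right) → 2 crossings.
Z: no edge straddles that height → 0 crossings.
N: 2–3 at easting≈263536.5 (left), 4–1 at easting≈281408.6 (right) → 1 crossing.
Only N has an odd count, so the point is inside N.

N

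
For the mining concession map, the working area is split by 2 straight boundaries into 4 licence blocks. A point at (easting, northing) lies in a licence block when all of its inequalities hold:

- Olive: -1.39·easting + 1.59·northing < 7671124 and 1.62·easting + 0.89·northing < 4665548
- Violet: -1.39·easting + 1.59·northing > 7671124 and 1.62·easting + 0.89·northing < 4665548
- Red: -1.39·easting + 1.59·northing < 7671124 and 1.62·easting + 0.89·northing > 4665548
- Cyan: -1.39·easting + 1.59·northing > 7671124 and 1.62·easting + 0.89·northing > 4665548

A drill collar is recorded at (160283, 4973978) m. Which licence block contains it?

Cyan

-1.39·160283 + 1.59·4973978 = 7685831.650, which is > 7671124
1.62·160283 + 0.89·4973978 = 4686498.880, which is > 4665548
This sign pattern matches Cyan.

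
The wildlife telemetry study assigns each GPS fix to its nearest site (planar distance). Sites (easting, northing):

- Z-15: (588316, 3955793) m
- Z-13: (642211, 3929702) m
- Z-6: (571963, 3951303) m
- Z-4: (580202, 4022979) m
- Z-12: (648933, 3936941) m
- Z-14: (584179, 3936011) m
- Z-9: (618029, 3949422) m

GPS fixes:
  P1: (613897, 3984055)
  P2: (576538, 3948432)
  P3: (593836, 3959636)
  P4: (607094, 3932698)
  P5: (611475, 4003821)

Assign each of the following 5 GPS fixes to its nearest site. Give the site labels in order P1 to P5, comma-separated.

Z-9, Z-6, Z-15, Z-9, Z-4

P1 → Z-9 (d²=1216518113.00)
P2 → Z-6 (d²=29173266.00)
P3 → Z-15 (d²=45239049.00)
P4 → Z-9 (d²=399266401.00)
P5 → Z-4 (d²=1345029493.00)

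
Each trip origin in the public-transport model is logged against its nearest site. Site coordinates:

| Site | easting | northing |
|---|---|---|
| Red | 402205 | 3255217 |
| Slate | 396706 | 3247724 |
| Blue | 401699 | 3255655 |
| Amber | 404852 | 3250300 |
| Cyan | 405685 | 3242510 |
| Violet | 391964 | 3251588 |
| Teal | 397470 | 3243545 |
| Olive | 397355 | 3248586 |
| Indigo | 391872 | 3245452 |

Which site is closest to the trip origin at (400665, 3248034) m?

Squared distances to each site:
Red: 53967089.000; Slate: 15769781.000; Blue: 59148797.000; Amber: 22665725.000; Cyan: 55714976.000; Violet: 88338317.000; Teal: 30359146.000; Olive: 11260804.000; Indigo: 83983573.000.
Minimum at Olive.

Olive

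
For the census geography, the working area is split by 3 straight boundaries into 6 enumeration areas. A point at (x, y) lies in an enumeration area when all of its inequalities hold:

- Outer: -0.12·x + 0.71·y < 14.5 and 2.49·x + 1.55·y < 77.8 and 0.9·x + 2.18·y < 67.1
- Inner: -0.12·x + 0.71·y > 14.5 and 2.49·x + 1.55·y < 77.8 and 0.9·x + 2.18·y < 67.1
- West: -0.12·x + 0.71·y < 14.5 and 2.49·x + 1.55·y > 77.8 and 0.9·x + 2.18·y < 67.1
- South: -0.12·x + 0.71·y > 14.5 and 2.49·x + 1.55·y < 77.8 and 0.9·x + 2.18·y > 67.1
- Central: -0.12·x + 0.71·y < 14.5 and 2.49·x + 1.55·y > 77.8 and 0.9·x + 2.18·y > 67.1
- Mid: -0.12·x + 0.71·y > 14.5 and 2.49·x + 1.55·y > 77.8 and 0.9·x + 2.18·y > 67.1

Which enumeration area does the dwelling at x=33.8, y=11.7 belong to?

West

-0.12·33.8 + 0.71·11.7 = 4.251, which is < 14.5
2.49·33.8 + 1.55·11.7 = 102.297, which is > 77.8
0.9·33.8 + 2.18·11.7 = 55.926, which is < 67.1
This sign pattern matches West.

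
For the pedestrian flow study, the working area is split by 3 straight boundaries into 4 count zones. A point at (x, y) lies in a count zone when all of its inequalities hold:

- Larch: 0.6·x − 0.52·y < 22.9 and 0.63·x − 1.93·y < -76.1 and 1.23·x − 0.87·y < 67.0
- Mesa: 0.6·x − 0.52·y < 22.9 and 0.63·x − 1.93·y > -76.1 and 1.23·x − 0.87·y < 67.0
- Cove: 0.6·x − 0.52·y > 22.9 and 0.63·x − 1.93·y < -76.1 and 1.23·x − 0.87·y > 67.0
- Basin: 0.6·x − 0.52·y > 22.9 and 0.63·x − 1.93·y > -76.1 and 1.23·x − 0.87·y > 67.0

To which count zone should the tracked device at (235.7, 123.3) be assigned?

0.6·235.7 − 0.52·123.3 = 77.304, which is > 22.9
0.63·235.7 − 1.93·123.3 = -89.478, which is < -76.1
1.23·235.7 − 0.87·123.3 = 182.640, which is > 67.0
This sign pattern matches Cove.

Cove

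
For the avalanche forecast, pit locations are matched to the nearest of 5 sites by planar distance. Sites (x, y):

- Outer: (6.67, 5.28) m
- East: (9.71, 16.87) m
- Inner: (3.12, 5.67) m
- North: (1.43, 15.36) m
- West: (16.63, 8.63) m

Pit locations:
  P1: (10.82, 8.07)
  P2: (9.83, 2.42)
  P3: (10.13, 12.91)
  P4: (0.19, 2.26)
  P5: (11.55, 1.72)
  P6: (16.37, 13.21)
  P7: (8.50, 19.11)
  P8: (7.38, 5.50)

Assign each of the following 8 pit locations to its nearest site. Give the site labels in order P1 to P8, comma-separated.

P1 → Outer (d²=25.01)
P2 → Outer (d²=18.17)
P3 → East (d²=15.86)
P4 → Inner (d²=20.21)
P5 → Outer (d²=36.49)
P6 → West (d²=21.04)
P7 → East (d²=6.48)
P8 → Outer (d²=0.55)

Outer, Outer, East, Inner, Outer, West, East, Outer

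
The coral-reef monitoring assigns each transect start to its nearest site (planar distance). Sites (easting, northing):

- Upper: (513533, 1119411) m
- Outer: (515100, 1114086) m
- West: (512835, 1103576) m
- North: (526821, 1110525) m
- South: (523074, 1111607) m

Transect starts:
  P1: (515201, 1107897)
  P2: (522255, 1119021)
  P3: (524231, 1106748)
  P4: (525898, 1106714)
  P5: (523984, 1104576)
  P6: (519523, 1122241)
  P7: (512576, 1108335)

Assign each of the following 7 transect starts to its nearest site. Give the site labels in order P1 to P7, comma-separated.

West, South, North, North, North, Upper, West

P1 → West (d²=24268997.00)
P2 → South (d²=55638157.00)
P3 → North (d²=20973829.00)
P4 → North (d²=15375650.00)
P5 → North (d²=43439170.00)
P6 → Upper (d²=43889000.00)
P7 → West (d²=22715162.00)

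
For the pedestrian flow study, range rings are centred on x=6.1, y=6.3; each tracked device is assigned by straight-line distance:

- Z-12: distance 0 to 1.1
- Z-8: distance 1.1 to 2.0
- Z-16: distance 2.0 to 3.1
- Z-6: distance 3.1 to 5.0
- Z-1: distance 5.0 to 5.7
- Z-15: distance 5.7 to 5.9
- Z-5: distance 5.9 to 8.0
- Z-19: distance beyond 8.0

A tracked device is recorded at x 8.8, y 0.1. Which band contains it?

Z-5

Distance = √((8.8−6.1)² + (0.1−6.3)²) = √(7.290 + 38.440) = 6.762.
5.9 ≤ 6.762 < 8.0 → Z-5.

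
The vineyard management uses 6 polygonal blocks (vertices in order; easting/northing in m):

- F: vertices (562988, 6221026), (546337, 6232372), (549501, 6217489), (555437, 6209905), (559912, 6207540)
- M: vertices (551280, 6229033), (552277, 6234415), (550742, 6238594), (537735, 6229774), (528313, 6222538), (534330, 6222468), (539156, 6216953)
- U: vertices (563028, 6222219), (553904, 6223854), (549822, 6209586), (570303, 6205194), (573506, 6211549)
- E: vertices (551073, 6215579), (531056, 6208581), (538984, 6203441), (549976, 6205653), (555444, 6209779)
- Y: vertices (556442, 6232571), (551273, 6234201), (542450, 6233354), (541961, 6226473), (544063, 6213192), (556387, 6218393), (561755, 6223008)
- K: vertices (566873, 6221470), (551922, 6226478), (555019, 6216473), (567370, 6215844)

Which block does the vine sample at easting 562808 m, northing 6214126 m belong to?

Cast a ray rightward from (562808, 6214126). For each polygon, the edges (by vertex number in listed order) whose endpoints lie on opposite sides of northing = 6214126, where each meets that height, and whether that is right or left of the point:
F: 3–4 at easting≈552133.2 (left), 5–1 at easting≈561414.2 (left) → 0 crossings.
M: no edge straddles that height → 0 crossings.
U: 2–3 at easting≈551120.9 (left), 5–1 at easting≈570975.4 (right) → 1 crossing.
E: 1–2 at easting≈546916.9 (left), 5–1 at easting≈552168.0 (left) → 0 crossings.
Y: 4–5 at easting≈543915.2 (left), 5–6 at easting≈546276.2 (left) → 0 crossings.
K: no edge straddles that height → 0 crossings.
Only U has an odd count, so the point is inside U.

U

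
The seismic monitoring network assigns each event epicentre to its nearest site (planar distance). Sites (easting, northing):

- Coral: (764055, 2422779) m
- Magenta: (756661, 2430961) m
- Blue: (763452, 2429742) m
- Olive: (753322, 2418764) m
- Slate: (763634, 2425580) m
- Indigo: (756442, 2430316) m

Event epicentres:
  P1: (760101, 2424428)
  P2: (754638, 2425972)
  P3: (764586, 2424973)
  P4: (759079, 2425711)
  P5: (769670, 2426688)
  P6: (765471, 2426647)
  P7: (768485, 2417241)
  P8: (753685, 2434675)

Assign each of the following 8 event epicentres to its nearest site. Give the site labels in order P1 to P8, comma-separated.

Slate, Indigo, Slate, Slate, Slate, Slate, Coral, Magenta

P1 → Slate (d²=13809193.00)
P2 → Indigo (d²=22124752.00)
P3 → Slate (d²=1274753.00)
P4 → Slate (d²=20765186.00)
P5 → Slate (d²=37660960.00)
P6 → Slate (d²=4513058.00)
P7 → Coral (d²=50294344.00)
P8 → Magenta (d²=22650372.00)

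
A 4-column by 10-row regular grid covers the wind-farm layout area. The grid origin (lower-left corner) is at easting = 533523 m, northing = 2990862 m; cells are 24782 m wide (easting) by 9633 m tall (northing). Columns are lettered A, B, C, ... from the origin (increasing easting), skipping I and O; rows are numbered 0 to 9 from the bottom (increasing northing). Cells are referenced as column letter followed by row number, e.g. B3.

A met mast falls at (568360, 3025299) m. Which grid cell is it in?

B3

Column index: ⌊(568360 − 533523) / 24782⌋ = ⌊1.406⌋ = 1 → column B
Row offset from origin: ⌊(3025299 − 2990862) / 9633⌋ = ⌊3.575⌋ = 3 → row 3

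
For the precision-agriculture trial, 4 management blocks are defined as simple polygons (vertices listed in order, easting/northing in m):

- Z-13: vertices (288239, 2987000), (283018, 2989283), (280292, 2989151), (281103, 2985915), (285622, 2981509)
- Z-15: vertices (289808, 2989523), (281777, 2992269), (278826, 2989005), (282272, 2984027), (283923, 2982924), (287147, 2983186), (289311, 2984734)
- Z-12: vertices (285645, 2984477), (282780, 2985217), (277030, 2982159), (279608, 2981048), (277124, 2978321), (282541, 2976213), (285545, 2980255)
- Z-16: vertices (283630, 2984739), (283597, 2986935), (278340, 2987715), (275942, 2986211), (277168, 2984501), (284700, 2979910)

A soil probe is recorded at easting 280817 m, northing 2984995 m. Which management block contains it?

Cast a ray rightward from (280817, 2984995). For each polygon, the edges (by vertex number in listed order) whose endpoints lie on opposite sides of northing = 2984995, where each meets that height, and whether that is right or left of the point:
Z-13: 4–5 at easting≈282046.6 (right), 5–1 at easting≈287283.4 (right) → 2 crossings.
Z-15: 3–4 at easting≈281601.9 (right), 7–1 at easting≈289338.1 (right) → 2 crossings.
Z-12: 1–2 at easting≈283639.5 (right), 2–3 at easting≈282362.6 (right) → 2 crossings.
Z-16: 1–2 at easting≈283626.2 (right), 4–5 at easting≈276813.8 (left) → 1 crossing.
Only Z-16 has an odd count, so the point is inside Z-16.

Z-16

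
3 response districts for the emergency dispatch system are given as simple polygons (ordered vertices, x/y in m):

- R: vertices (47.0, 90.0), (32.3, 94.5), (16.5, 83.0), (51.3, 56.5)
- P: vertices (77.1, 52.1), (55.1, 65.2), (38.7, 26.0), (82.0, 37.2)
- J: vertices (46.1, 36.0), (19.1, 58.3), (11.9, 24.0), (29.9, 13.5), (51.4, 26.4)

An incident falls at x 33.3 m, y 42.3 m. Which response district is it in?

Cast a ray rightward from (33.3, 42.3). For each polygon, the edges (by vertex number in listed order) whose endpoints lie on opposite sides of y = 42.3, where each meets that height, and whether that is right or left of the point:
R: no edge straddles that height → 0 crossings.
P: 2–3 at x≈45.52 (right), 4–1 at x≈80.32 (right) → 2 crossings.
J: 1–2 at x≈38.47 (right), 2–3 at x≈15.74 (left) → 1 crossing.
Only J has an odd count, so the point is inside J.

J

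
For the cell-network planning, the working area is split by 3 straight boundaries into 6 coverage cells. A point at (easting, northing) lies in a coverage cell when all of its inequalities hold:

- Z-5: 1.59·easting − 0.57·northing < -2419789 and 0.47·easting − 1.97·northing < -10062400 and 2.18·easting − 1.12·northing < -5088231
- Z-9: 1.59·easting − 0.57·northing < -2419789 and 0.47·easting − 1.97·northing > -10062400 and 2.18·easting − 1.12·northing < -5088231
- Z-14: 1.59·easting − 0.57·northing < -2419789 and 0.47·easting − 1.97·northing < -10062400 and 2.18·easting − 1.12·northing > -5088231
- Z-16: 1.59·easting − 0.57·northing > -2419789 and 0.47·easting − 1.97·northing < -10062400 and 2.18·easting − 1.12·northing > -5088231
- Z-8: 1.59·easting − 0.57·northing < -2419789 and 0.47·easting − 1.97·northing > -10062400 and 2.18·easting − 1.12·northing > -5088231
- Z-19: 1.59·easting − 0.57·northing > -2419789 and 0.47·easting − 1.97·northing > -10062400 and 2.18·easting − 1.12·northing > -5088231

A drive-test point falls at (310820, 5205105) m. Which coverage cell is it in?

Z-5

1.59·310820 − 0.57·5205105 = -2472706.050, which is < -2419789
0.47·310820 − 1.97·5205105 = -10107971.450, which is < -10062400
2.18·310820 − 1.12·5205105 = -5152130.000, which is < -5088231
This sign pattern matches Z-5.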